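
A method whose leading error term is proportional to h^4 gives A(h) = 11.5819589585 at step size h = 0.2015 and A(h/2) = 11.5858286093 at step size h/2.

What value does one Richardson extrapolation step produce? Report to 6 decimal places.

11.586087

The method has order 4: 2^4 = 16.
2^4×A(h/2) = 185.3732577488; minus A(h) gives 173.7912987903.
Divide by 2^4 − 1 = 15.
So the Richardson estimate is 11.5860865860.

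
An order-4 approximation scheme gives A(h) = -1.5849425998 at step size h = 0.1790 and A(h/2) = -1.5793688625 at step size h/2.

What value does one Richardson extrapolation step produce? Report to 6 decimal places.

With r = 4 the leading error scales as h^4, so the weight is 2^4 = 16.
Weighted: (-25.2699018000) − (-1.5849425998) = -23.6849592002
(-23.6849592002) ÷ 15 = -1.5789972800

-1.578997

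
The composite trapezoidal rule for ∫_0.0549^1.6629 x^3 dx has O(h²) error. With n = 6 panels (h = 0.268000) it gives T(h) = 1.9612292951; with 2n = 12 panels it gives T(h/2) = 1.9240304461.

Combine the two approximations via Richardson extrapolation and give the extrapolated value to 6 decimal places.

With r = 2 the leading error scales as h^2, so the weight is 2^2 = 4.
4×1.9240304461 − 1.9612292951 = 5.7348924893
5.7348924893 ÷ 3 = 1.9116308298
Gap between inputs: 3.720e-02; correction applied: −0.0123996163.

1.911631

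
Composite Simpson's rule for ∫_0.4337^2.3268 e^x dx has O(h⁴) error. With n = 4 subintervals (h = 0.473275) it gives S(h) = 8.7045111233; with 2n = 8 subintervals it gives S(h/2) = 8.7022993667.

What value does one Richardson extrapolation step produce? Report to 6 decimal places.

Order 4 gives 2^r = 16 and 2^r − 1 = 15.
16 × 8.7022993667 = 139.2367898672; subtract 8.7045111233 → 130.5322787439
Denominator 16 − 1 = 15.
Result: 8.7021519163

8.702152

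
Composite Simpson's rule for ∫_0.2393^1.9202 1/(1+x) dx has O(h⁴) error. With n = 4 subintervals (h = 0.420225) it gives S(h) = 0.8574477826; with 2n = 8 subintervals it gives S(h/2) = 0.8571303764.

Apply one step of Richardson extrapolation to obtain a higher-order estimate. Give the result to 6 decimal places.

0.857109

r = 4, so 2^r = 16.
Top: 16(0.8571303764) − (0.8574477826) = 12.8566382398
12.8566382398 ÷ 15 = 0.8571092160
Correction |R − A(h/2)| = 2.116e-05; gap |A(h/2) − A(h)| = 3.174e-04.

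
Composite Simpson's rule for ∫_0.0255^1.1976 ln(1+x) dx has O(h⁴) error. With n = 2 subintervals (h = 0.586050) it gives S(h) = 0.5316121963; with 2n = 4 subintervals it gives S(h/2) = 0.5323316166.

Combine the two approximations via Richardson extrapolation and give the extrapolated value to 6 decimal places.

Leading term ∝ h^4; use weight 16 = 2^4.
16 × 0.5323316166 = 8.5173058656; subtract 0.5316121963 → 7.9856936693
7.9856936693 ÷ 15 = 0.5323795780

0.532380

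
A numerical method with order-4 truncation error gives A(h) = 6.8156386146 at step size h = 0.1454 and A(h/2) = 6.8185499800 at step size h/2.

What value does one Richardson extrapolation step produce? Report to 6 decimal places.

6.818744

Leading term ∝ h^4; use weight 16 = 2^4.
A(h/2) − A(h) = 6.8185499800 − 6.8156386146 = 0.0029113654
Correction (A(h/2) − A(h))/(16 − 1) = 0.0029113654/15 = 0.0001940910
R = A(h/2) + (A(h/2) − A(h))/15 = 6.8185499800 + 0.0001940910 = 6.8187440710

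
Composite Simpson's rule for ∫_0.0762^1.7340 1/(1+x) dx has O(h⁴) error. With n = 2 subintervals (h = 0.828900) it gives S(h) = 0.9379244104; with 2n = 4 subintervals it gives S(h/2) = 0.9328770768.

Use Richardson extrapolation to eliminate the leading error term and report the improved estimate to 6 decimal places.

0.932541

Method order is 4; weight 2^4 = 16.
Weighted: 14.9260332288 − 0.9379244104 = 13.9881088184
Denominator 16 − 1 = 15.
So the Richardson estimate is 0.9325405879.
Shift from A(h/2): −0.0003364889.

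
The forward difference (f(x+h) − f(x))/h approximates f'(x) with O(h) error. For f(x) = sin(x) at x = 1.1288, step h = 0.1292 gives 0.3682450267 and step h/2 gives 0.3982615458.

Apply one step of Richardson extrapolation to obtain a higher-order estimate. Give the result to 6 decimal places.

0.428278

With r = 1 the leading error scales as h^1, so the weight is 2^1 = 2.
2·0.3982615458 − 0.3682450267 = 0.4282780649
R = 0.4282780649/1 = 0.4282780649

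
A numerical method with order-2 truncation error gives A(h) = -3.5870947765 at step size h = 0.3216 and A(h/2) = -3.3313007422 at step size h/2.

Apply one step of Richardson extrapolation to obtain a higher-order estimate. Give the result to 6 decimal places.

-3.246036

Order 2 gives 2^r = 4 and 2^r − 1 = 3.
Weighted: (-13.3252029688) − (-3.5870947765) = -9.7381081923
Denominator 4 − 1 = 3.
(-9.7381081923) ÷ 3 = -3.2460360641
Gap between inputs: 2.558e-01; correction applied: +0.0852646781.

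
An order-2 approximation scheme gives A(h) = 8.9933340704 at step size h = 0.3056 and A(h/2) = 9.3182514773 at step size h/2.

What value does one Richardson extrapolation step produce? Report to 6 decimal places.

Method order is 2; weight 2^2 = 4.
Numerator 4 × A(h/2) − A(h) = 4 × 9.3182514773 − 8.9933340704 = 28.2796718388
Denominator 4 − 1 = 3.
Extrapolated: 28.2796718388 / 3 = 9.4265572796

9.426557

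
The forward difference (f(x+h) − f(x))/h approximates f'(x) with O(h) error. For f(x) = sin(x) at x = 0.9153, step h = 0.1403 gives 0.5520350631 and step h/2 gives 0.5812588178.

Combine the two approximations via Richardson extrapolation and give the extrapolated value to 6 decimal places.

0.610483

Method order is 1; weight 2^1 = 2.
2·0.5812588178 − 0.5520350631 = 0.6104825725
Denominator 2 − 1 = 1.
So the Richardson estimate is 0.6104825725.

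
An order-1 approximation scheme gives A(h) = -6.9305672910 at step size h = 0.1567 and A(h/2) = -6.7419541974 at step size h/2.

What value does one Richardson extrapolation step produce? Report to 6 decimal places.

-6.553341

r = 1: numerator weight 2, denominator 1.
2*(-6.7419541974) = -13.4839083948; subtract (-6.9305672910) → -6.5533411038
(-6.5533411038) ÷ 1 = -6.5533411038
Correction |R − A(h/2)| = 1.886e-01; gap |A(h/2) − A(h)| = 1.886e-01.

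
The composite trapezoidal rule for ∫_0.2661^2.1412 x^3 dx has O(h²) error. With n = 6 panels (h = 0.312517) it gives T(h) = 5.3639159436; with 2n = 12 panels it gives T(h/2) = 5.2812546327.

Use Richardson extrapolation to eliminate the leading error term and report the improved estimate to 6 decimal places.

Error is O(h^2); halving h shrinks it by 2^2 = 4.
4×5.2812546327 = 21.1250185308; 21.1250185308 − 5.3639159436 = 15.7611025872
R = 15.7611025872/3 = 5.2537008624

5.253701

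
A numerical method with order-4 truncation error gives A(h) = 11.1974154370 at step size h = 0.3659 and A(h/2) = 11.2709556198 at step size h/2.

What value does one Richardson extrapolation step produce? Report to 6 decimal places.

The method has order 4: 2^4 = 16.
2^4 × A(h/2) = 180.3352899168; minus A(h) gives 169.1378744798.
Denominator 16 − 1 = 15.
R = 169.1378744798/15 = 11.2758582987
Shift from A(h/2): +0.0049026789.

11.275858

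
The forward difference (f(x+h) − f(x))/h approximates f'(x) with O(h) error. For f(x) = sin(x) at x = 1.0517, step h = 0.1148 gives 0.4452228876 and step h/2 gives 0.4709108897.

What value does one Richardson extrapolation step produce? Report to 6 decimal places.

Order 1 gives 2^r = 2 and 2^r − 1 = 1.
2 × 0.4709108897 − 0.4452228876 = 0.4965988918
Denominator 2 − 1 = 1.
Extrapolated: 0.4965988918 / 1 = 0.4965988918
Correction |R − A(h/2)| = 2.569e-02; gap |A(h/2) − A(h)| = 2.569e-02.

0.496599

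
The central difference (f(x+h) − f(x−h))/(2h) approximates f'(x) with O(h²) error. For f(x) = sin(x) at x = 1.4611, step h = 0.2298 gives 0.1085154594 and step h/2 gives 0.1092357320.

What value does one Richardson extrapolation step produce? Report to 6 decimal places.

0.109476

r = 2: numerator weight 4, denominator 3.
A(h/2) − A(h) = 0.1092357320 − 0.1085154594 = 0.0007202726
Correction (A(h/2) − A(h))/(4 − 1) = 0.0007202726/3 = 0.0002400909
R = A(h/2) + (A(h/2) − A(h))/3 = 0.1092357320 + 0.0002400909 = 0.1094758229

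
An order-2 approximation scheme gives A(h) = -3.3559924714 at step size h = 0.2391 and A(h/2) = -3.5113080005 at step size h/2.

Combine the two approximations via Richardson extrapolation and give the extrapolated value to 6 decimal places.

-3.563080

Method order is 2; weight 2^2 = 4.
4*(-3.5113080005) = -14.0452320020; subtract (-3.3559924714) → -10.6892395306
(4*(-3.5113080005) − (-3.3559924714))/(4 − 1) = -3.5630798435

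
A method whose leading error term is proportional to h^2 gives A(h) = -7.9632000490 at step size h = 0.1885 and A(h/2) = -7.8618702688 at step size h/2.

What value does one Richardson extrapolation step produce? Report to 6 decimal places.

With r = 2 the leading error scales as h^2, so the weight is 2^2 = 4.
Top: 4(-7.8618702688) − (-7.9632000490) = -23.4842810262
Divide by 2^2 − 1 = 3.
R = (-23.4842810262)/3 = -7.8280936754
Correction |R − A(h/2)| = 3.378e-02; gap |A(h/2) − A(h)| = 1.013e-01.

-7.828094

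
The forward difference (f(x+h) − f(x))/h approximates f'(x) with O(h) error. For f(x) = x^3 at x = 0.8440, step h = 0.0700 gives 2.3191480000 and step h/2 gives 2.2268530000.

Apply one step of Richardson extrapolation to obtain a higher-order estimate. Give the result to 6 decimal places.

2.134558

With r = 1 the leading error scales as h^1, so the weight is 2^1 = 2.
Top: 2(2.2268530000) − (2.3191480000) = 2.1345580000
Denominator 2 − 1 = 1.
R = 2.1345580000/1 = 2.1345580000
Correction |R − A(h/2)| = 9.230e-02; gap |A(h/2) − A(h)| = 9.230e-02.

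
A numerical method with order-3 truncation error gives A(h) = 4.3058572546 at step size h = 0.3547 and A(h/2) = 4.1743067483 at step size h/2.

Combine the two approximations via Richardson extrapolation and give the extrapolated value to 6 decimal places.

r = 3, so 2^r = 8.
8×4.1743067483 = 33.3944539864; subtract 4.3058572546 → 29.0885967318
Extrapolated: 29.0885967318 / 7 = 4.1555138188
Gap between inputs: 1.316e-01; correction applied: −0.0187929295.

4.155514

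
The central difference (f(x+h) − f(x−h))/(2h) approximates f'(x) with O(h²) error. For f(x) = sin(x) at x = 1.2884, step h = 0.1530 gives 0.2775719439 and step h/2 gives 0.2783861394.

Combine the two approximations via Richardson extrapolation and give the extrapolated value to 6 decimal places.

0.278658

r = 2, so 2^r = 4.
4 × 0.2783861394 − 0.2775719439 = 0.8359726137
Divide by 2^2 − 1 = 3.
Extrapolated: 0.8359726137 / 3 = 0.2786575379
Correction |R − A(h/2)| = 2.714e-04; gap |A(h/2) − A(h)| = 8.142e-04.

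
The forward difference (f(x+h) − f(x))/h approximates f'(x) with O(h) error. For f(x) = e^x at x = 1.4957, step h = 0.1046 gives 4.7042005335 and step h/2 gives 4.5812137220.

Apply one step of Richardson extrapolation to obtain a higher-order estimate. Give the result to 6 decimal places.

4.458227

Order 1 gives 2^r = 2 and 2^r − 1 = 1.
2 × 4.5812137220 − 4.7042005335 = 4.4582269105
R = 4.4582269105/1 = 4.4582269105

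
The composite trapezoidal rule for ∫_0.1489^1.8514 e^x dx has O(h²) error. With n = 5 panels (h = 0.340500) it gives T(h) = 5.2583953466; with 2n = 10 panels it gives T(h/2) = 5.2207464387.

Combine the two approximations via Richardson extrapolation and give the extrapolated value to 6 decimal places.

5.208197

r = 2, so 2^r = 4.
Difference of the inputs: 5.2207464387 − 5.2583953466 = -0.0376489079
Divide by 2^2 − 1 = 3: (-0.0376489079)/3 = -0.0125496360
R = 5.2207464387 − 0.0125496360 = 5.2081968027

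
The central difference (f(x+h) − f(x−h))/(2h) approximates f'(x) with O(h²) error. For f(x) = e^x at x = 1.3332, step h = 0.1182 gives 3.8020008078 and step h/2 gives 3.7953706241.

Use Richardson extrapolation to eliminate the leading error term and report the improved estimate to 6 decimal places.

Method order is 2; weight 2^2 = 4.
Numerator 4 × A(h/2) − A(h) = 4 × 3.7953706241 − 3.8020008078 = 11.3794816886
Denominator 4 − 1 = 3.
Extrapolated: 11.3794816886 / 3 = 3.7931605629

3.793161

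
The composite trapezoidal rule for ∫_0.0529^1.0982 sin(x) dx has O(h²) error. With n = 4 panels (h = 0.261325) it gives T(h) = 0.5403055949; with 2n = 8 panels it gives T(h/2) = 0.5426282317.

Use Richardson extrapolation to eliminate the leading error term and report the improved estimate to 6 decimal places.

Error is O(h^2); halving h shrinks it by 2^2 = 4.
Difference of the inputs: 0.5426282317 − 0.5403055949 = 0.0023226368
Divide by 2^2 − 1 = 3: 0.0023226368/3 = 0.0007742123
R = 0.5426282317 + 0.0007742123 = 0.5434024440

0.543402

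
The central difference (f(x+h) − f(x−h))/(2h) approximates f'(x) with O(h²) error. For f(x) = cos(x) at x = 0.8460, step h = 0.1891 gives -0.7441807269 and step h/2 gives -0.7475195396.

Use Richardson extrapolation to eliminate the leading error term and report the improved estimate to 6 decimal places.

r = 2: numerator weight 4, denominator 3.
4*(-0.7475195396) = -2.9900781584; (-2.9900781584) − (-0.7441807269) = -2.2458974315
Extrapolated: (-2.2458974315) / 3 = -0.7486324772
Shift from A(h/2): −0.0011129376.

-0.748632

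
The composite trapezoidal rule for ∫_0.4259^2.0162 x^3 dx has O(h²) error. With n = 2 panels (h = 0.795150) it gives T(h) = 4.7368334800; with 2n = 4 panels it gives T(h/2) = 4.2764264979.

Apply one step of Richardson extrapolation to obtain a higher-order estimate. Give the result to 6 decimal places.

4.122958

r = 2, so 2^r = 4.
Weighted: 17.1057059916 − 4.7368334800 = 12.3688725116
R = 12.3688725116/3 = 4.1229575039
Gap between inputs: 4.604e-01; correction applied: −0.1534689940.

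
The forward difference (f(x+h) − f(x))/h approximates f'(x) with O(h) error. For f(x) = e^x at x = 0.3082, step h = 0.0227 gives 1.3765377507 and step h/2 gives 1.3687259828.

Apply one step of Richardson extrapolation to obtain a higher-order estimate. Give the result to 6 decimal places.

Leading term ∝ h^1; use weight 2 = 2^1.
Difference of the inputs: 1.3687259828 − 1.3765377507 = -0.0078117679
Correction (A(h/2) − A(h))/(2 − 1) = (-0.0078117679)/1 = -0.0078117679
R = A(h/2) + (A(h/2) − A(h))/1 = 1.3687259828 − 0.0078117679 = 1.3609142149

1.360914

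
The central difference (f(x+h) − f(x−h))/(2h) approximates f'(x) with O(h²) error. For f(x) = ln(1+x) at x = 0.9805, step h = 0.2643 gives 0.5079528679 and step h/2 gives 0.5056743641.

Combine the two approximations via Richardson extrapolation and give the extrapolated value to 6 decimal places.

Error is O(h^2); halving h shrinks it by 2^2 = 4.
4·0.5056743641 = 2.0226974564; 2.0226974564 − 0.5079528679 = 1.5147445885
1.5147445885 ÷ 3 = 0.5049148628
Shift from A(h/2): −0.0007595013.

0.504915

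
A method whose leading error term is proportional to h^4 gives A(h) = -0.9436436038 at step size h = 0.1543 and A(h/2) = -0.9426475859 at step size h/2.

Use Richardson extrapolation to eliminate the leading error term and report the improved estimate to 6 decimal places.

-0.942581

With r = 4 the leading error scales as h^4, so the weight is 2^4 = 16.
Difference of the inputs: -0.9426475859 − (-0.9436436038) = 0.0009960179
Correction (A(h/2) − A(h))/(16 − 1) = 0.0009960179/15 = 0.0000664012
R = -0.9426475859 + 0.0000664012 = -0.9425811847
Gap between inputs: 9.960e-04; correction applied: +0.0000664012.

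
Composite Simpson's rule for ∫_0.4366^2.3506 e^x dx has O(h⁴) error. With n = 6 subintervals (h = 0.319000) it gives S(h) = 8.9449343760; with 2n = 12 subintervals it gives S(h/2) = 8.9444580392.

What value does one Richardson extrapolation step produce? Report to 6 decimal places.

r = 4, so 2^r = 16.
Top: 16(8.9444580392) − (8.9449343760) = 134.1663942512
R = 134.1663942512/15 = 8.9444262834
Correction |R − A(h/2)| = 3.176e-05; gap |A(h/2) − A(h)| = 4.763e-04.

8.944426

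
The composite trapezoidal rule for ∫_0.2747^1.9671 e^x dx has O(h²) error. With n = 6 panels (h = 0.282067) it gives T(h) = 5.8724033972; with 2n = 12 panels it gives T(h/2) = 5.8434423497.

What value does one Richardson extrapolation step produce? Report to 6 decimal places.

Error is O(h^2); halving h shrinks it by 2^2 = 4.
Top: 4(5.8434423497) − (5.8724033972) = 17.5013660016
Denominator 4 − 1 = 3.
R = 17.5013660016/3 = 5.8337886672
Gap between inputs: 2.896e-02; correction applied: −0.0096536825.

5.833789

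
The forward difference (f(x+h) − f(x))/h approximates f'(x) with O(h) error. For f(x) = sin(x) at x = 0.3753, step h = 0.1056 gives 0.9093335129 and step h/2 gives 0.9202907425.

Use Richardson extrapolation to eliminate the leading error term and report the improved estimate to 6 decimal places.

r = 1: numerator weight 2, denominator 1.
2*0.9202907425 = 1.8405814850; 1.8405814850 − 0.9093335129 = 0.9312479721
(2*0.9202907425 − 0.9093335129)/(2 − 1) = 0.9312479721

0.931248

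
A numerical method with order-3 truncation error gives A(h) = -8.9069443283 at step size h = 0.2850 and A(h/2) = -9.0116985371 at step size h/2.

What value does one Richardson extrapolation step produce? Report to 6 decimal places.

-9.026663

Error is O(h^3); halving h shrinks it by 2^3 = 8.
A(h/2) − A(h) = -9.0116985371 − (-8.9069443283) = -0.1047542088
Correction (A(h/2) − A(h))/(8 − 1) = (-0.1047542088)/7 = -0.0149648870
R = -9.0116985371 − 0.0149648870 = -9.0266634241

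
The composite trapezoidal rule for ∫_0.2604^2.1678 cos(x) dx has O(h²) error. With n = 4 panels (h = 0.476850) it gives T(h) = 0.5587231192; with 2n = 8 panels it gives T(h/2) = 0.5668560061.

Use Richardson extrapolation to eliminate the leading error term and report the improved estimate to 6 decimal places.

0.569567

Method order is 2; weight 2^2 = 4.
Top: 4(0.5668560061) − (0.5587231192) = 1.7087009052
Denominator 4 − 1 = 3.
1.7087009052 ÷ 3 = 0.5695669684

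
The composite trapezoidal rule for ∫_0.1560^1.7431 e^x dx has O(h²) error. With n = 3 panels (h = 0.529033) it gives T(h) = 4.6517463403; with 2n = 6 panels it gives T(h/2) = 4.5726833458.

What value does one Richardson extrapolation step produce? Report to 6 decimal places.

Method order is 2; weight 2^2 = 4.
4*4.5726833458 = 18.2907333832; subtract 4.6517463403 → 13.6389870429
13.6389870429 ÷ 3 = 4.5463290143

4.546329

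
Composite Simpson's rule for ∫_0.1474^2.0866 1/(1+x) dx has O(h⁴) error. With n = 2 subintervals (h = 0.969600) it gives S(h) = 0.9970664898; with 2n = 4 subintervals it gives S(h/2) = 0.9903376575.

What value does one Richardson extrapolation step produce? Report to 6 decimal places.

r = 4: numerator weight 16, denominator 15.
16×0.9903376575 = 15.8454025200; subtract 0.9970664898 → 14.8483360302
Extrapolated: 14.8483360302 / 15 = 0.9898890687
Shift from A(h/2): −0.0004485888.

0.989889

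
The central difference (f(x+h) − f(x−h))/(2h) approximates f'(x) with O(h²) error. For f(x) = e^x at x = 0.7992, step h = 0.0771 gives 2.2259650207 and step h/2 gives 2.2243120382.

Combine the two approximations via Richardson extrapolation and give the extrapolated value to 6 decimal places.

2.223761

The method has order 2: 2^2 = 4.
Weighted: 8.8972481528 − 2.2259650207 = 6.6712831321
Denominator 4 − 1 = 3.
So the Richardson estimate is 2.2237610440.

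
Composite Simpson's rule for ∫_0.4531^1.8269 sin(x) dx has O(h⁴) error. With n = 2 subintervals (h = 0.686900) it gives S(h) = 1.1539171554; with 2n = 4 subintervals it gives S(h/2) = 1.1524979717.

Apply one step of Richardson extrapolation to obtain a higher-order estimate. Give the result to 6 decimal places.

Order 4 gives 2^r = 16 and 2^r − 1 = 15.
2^4·A(h/2) = 18.4399675472; minus A(h) gives 17.2860503918.
17.2860503918 ÷ 15 = 1.1524033595

1.152403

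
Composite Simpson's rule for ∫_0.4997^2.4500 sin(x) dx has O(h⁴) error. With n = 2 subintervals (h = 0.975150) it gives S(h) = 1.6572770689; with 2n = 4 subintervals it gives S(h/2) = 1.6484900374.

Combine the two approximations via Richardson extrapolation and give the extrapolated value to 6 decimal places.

1.647904

The method has order 4: 2^4 = 16.
16×1.6484900374 − 1.6572770689 = 24.7185635295
Divide by 2^4 − 1 = 15.
Extrapolated: 24.7185635295 / 15 = 1.6479042353
Shift from A(h/2): −0.0005858021.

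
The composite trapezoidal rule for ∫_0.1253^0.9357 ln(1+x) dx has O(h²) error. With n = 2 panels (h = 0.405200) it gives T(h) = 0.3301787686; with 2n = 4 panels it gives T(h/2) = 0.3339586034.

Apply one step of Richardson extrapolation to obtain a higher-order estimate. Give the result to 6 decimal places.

The method has order 2: 2^2 = 4.
Numerator 4×A(h/2) − A(h) = 4×0.3339586034 − 0.3301787686 = 1.0056556450
Denominator 4 − 1 = 3.
(4×0.3339586034 − 0.3301787686)/(4 − 1) = 0.3352185483

0.335219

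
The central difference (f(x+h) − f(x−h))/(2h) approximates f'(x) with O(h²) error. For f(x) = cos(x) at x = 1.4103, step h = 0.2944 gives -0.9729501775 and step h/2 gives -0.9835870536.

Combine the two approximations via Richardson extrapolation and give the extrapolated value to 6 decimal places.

-0.987133

The method has order 2: 2^2 = 4.
Weighted: (-3.9343482144) − (-0.9729501775) = -2.9613980369
Denominator 4 − 1 = 3.
R = (-2.9613980369)/3 = -0.9871326790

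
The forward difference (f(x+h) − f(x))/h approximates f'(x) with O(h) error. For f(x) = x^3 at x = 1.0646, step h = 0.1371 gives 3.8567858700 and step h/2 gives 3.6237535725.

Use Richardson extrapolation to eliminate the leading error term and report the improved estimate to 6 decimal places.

Leading term ∝ h^1; use weight 2 = 2^1.
2^1*A(h/2) = 7.2475071450; minus A(h) gives 3.3907212750.
Extrapolated: 3.3907212750 / 1 = 3.3907212750
Correction |R − A(h/2)| = 2.330e-01; gap |A(h/2) − A(h)| = 2.330e-01.

3.390721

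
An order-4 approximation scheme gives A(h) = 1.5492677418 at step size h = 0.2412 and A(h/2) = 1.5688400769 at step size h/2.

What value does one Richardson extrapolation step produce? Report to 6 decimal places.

1.570145

Method order is 4; weight 2^4 = 16.
16·1.5688400769 = 25.1014412304; subtract 1.5492677418 → 23.5521734886
Denominator 16 − 1 = 15.
23.5521734886 ÷ 15 = 1.5701448992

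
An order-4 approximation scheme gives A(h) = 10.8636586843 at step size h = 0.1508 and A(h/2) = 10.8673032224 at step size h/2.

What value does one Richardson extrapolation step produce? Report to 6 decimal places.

10.867546

With r = 4 the leading error scales as h^4, so the weight is 2^4 = 16.
16×10.8673032224 − 10.8636586843 = 163.0131928741
(16×10.8673032224 − 10.8636586843)/(16 − 1) = 10.8675461916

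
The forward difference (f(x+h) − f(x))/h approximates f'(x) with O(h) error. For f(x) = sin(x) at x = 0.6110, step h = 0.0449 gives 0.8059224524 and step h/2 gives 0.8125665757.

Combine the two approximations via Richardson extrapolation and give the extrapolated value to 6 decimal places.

r = 1: numerator weight 2, denominator 1.
2·0.8125665757 = 1.6251331514; subtract 0.8059224524 → 0.8192106990
Divide by 2^1 − 1 = 1.
0.8192106990 ÷ 1 = 0.8192106990

0.819211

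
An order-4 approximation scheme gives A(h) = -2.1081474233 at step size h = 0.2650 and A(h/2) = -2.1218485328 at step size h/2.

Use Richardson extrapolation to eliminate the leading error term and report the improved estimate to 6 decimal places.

-2.122762

Order 4 gives 2^r = 16 and 2^r − 1 = 15.
Numerator 16 × A(h/2) − A(h) = 16 × (-2.1218485328) − (-2.1081474233) = -31.8414291015
Divide by 2^4 − 1 = 15.
(-31.8414291015) ÷ 15 = -2.1227619401
Shift from A(h/2): −0.0009134073.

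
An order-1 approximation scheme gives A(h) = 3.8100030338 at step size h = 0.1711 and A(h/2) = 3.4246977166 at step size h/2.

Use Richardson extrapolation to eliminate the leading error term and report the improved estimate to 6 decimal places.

3.039392

The method has order 1: 2^1 = 2.
A(h/2) − A(h) = 3.4246977166 − 3.8100030338 = -0.3853053172
Correction (A(h/2) − A(h))/(2 − 1) = (-0.3853053172)/1 = -0.3853053172
R = 3.4246977166 − 0.3853053172 = 3.0393923994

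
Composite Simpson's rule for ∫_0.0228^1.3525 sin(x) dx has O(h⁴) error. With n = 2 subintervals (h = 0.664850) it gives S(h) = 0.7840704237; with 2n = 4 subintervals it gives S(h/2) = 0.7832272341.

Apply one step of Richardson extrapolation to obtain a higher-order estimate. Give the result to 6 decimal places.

Leading term ∝ h^4; use weight 16 = 2^4.
Weighted: 12.5316357456 − 0.7840704237 = 11.7475653219
Denominator 16 − 1 = 15.
Extrapolated: 11.7475653219 / 15 = 0.7831710215

0.783171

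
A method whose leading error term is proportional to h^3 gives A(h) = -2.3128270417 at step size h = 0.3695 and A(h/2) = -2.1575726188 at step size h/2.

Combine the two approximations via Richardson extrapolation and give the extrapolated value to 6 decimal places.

-2.135393

With r = 3 the leading error scales as h^3, so the weight is 2^3 = 8.
Numerator 8 × A(h/2) − A(h) = 8 × (-2.1575726188) − (-2.3128270417) = -14.9477539087
Divide by 2^3 − 1 = 7.
Result: -2.1353934155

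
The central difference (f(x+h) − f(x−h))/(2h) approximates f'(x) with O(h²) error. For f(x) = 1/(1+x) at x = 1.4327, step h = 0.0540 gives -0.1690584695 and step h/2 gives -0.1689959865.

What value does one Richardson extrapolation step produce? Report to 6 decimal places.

-0.168975

Order 2 gives 2^r = 4 and 2^r − 1 = 3.
Difference of the inputs: -0.1689959865 − (-0.1690584695) = 0.0000624830
Correction (A(h/2) − A(h))/(4 − 1) = 0.0000624830/3 = 0.0000208277
R = A(h/2) + (A(h/2) − A(h))/3 = -0.1689959865 + 0.0000208277 = -0.1689751588
Correction |R − A(h/2)| = 2.083e-05; gap |A(h/2) − A(h)| = 6.248e-05.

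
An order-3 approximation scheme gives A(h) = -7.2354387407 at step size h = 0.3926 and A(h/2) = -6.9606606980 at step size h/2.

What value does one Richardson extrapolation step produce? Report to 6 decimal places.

-6.921407

Method order is 3; weight 2^3 = 8.
8*(-6.9606606980) − (-7.2354387407) = -48.4498468433
Divide by 2^3 − 1 = 7.
So the Richardson estimate is -6.9214066919.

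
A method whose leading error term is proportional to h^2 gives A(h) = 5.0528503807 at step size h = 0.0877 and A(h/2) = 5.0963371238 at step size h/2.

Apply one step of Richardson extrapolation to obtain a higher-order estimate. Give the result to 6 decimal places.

5.110833

The method has order 2: 2^2 = 4.
2^2·A(h/2) = 20.3853484952; minus A(h) gives 15.3324981145.
15.3324981145 ÷ 3 = 5.1108327048
Correction |R − A(h/2)| = 1.450e-02; gap |A(h/2) − A(h)| = 4.349e-02.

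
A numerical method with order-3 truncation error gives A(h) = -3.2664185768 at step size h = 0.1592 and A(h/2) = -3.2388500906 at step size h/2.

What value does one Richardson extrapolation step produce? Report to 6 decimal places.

Order 3 gives 2^r = 8 and 2^r − 1 = 7.
8*(-3.2388500906) = -25.9108007248; subtract (-3.2664185768) → -22.6443821480
Extrapolated: (-22.6443821480) / 7 = -3.2349117354

-3.234912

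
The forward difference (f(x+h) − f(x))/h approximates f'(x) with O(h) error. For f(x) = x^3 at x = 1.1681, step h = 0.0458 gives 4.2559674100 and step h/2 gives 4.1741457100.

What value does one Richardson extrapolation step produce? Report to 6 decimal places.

4.092324

Error is O(h^1); halving h shrinks it by 2^1 = 2.
2×4.1741457100 − 4.2559674100 = 4.0923240100
Extrapolated: 4.0923240100 / 1 = 4.0923240100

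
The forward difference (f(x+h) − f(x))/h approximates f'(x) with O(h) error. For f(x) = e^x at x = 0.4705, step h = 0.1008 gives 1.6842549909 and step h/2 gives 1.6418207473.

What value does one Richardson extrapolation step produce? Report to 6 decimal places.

r = 1, so 2^r = 2.
A(h/2) − A(h) = 1.6418207473 − 1.6842549909 = -0.0424342436
Correction (A(h/2) − A(h))/(2 − 1) = (-0.0424342436)/1 = -0.0424342436
R = A(h/2) + (A(h/2) − A(h))/1 = 1.6418207473 − 0.0424342436 = 1.5993865037
Shift from A(h/2): −0.0424342436.

1.599387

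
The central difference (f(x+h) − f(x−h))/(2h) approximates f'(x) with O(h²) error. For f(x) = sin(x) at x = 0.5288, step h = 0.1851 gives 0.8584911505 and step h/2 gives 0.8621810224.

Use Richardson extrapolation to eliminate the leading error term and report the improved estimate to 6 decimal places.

0.863411

The method has order 2: 2^2 = 4.
Numerator 4*A(h/2) − A(h) = 4*0.8621810224 − 0.8584911505 = 2.5902329391
2.5902329391 ÷ 3 = 0.8634109797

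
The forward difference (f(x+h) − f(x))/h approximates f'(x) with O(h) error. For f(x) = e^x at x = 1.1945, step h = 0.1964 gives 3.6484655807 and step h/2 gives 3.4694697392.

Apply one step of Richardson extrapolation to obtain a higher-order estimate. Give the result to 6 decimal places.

3.290474

Method order is 1; weight 2^1 = 2.
Weighted: 6.9389394784 − 3.6484655807 = 3.2904738977
R = 3.2904738977/1 = 3.2904738977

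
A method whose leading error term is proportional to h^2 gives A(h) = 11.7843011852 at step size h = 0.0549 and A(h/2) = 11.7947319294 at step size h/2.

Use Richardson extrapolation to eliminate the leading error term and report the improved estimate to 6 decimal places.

11.798209

Order 2 gives 2^r = 4 and 2^r − 1 = 3.
Numerator 4·A(h/2) − A(h) = 4·11.7947319294 − 11.7843011852 = 35.3946265324
Extrapolated: 35.3946265324 / 3 = 11.7982088441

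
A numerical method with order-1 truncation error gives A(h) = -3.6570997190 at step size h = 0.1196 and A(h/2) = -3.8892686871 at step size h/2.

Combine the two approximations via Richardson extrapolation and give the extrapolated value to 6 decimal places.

-4.121438

The method has order 1: 2^1 = 2.
Difference of the inputs: -3.8892686871 − (-3.6570997190) = -0.2321689681
Divide by 2^1 − 1 = 1: (-0.2321689681)/1 = -0.2321689681
R = A(h/2) + (A(h/2) − A(h))/1 = -3.8892686871 − 0.2321689681 = -4.1214376552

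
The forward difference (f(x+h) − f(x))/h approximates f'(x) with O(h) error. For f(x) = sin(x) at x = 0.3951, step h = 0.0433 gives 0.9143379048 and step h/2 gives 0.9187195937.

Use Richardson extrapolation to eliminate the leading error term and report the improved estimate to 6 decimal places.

0.923101

r = 1, so 2^r = 2.
2×0.9187195937 = 1.8374391874; subtract 0.9143379048 → 0.9231012826
Divide by 2^1 − 1 = 1.
So the Richardson estimate is 0.9231012826.
Correction |R − A(h/2)| = 4.382e-03; gap |A(h/2) − A(h)| = 4.382e-03.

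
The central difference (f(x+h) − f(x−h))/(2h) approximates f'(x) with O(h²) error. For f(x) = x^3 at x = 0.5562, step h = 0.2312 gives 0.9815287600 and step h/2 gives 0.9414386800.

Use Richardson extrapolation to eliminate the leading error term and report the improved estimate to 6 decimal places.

r = 2: numerator weight 4, denominator 3.
4·0.9414386800 − 0.9815287600 = 2.7842259600
2.7842259600 ÷ 3 = 0.9280753200

0.928075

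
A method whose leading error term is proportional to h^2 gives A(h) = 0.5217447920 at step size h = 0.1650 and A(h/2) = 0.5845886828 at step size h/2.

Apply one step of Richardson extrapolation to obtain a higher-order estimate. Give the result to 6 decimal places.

The method has order 2: 2^2 = 4.
Weighted: 2.3383547312 − 0.5217447920 = 1.8166099392
Divide by 2^2 − 1 = 3.
So the Richardson estimate is 0.6055366464.
Gap between inputs: 6.284e-02; correction applied: +0.0209479636.

0.605537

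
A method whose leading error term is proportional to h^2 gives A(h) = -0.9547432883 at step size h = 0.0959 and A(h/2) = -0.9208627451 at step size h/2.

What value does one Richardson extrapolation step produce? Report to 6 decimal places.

-0.909569

With r = 2 the leading error scales as h^2, so the weight is 2^2 = 4.
4 × (-0.9208627451) − (-0.9547432883) = -2.7287076921
Divide by 2^2 − 1 = 3.
(-2.7287076921) ÷ 3 = -0.9095692307
Correction |R − A(h/2)| = 1.129e-02; gap |A(h/2) − A(h)| = 3.388e-02.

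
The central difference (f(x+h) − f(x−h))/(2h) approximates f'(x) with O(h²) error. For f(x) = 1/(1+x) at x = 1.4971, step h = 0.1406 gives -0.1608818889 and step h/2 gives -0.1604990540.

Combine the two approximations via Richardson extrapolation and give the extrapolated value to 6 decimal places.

r = 2: numerator weight 4, denominator 3.
4×(-0.1604990540) − (-0.1608818889) = -0.4811143271
Extrapolated: (-0.4811143271) / 3 = -0.1603714424
Shift from A(h/2): +0.0001276116.

-0.160371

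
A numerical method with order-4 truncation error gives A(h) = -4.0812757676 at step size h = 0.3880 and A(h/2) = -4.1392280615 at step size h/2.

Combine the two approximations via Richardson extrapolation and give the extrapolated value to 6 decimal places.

The method has order 4: 2^4 = 16.
Numerator 16·A(h/2) − A(h) = 16·(-4.1392280615) − (-4.0812757676) = -62.1463732164
Denominator 16 − 1 = 15.
So the Richardson estimate is -4.1430915478.

-4.143092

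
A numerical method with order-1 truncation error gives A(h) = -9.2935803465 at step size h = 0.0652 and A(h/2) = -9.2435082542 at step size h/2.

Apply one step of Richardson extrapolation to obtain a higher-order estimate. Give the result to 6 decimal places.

r = 1: numerator weight 2, denominator 1.
2×(-9.2435082542) = -18.4870165084; (-18.4870165084) − (-9.2935803465) = -9.1934361619
Denominator 2 − 1 = 1.
R = (-9.1934361619)/1 = -9.1934361619

-9.193436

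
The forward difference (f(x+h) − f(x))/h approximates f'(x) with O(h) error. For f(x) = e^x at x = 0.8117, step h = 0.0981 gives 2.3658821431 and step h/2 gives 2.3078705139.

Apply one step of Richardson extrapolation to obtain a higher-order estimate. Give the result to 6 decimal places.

Order 1 gives 2^r = 2 and 2^r − 1 = 1.
2*2.3078705139 = 4.6157410278; 4.6157410278 − 2.3658821431 = 2.2498588847
Divide by 2^1 − 1 = 1.
Extrapolated: 2.2498588847 / 1 = 2.2498588847

2.249859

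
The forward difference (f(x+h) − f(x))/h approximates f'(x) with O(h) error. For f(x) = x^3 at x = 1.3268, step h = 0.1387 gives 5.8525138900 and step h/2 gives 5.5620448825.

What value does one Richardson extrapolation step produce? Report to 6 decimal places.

r = 1: numerator weight 2, denominator 1.
Weighted: 11.1240897650 − 5.8525138900 = 5.2715758750
Divide by 2^1 − 1 = 1.
Result: 5.2715758750
Shift from A(h/2): −0.2904690075.

5.271576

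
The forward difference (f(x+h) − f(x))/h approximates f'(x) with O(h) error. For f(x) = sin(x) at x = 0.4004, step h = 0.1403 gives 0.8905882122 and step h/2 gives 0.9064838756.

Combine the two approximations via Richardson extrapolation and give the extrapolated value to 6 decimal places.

0.922380

r = 1, so 2^r = 2.
Top: 2(0.9064838756) − (0.8905882122) = 0.9223795390
R = 0.9223795390/1 = 0.9223795390
Gap between inputs: 1.590e-02; correction applied: +0.0158956634.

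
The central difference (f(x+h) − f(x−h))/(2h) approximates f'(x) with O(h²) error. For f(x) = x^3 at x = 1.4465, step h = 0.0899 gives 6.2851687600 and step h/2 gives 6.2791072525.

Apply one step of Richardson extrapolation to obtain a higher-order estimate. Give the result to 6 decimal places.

6.277087

Error is O(h^2); halving h shrinks it by 2^2 = 4.
4×6.2791072525 − 6.2851687600 = 18.8312602500
(4×6.2791072525 − 6.2851687600)/(4 − 1) = 6.2770867500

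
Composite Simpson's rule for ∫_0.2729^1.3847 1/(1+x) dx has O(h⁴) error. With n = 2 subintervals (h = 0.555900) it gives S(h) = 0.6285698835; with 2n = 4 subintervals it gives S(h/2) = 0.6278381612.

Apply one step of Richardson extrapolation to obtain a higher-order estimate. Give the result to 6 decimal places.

0.627789

Error is O(h^4); halving h shrinks it by 2^4 = 16.
16·0.6278381612 = 10.0454105792; subtract 0.6285698835 → 9.4168406957
Divide by 2^4 − 1 = 15.
R = 9.4168406957/15 = 0.6277893797
Gap between inputs: 7.317e-04; correction applied: −0.0000487815.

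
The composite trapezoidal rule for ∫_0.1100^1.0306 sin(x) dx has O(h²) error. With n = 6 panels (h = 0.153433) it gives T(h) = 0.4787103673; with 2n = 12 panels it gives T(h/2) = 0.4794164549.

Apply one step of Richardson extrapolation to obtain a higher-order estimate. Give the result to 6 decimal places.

0.479652

r = 2: numerator weight 4, denominator 3.
2^2 × A(h/2) = 1.9176658196; minus A(h) gives 1.4389554523.
R = 1.4389554523/3 = 0.4796518174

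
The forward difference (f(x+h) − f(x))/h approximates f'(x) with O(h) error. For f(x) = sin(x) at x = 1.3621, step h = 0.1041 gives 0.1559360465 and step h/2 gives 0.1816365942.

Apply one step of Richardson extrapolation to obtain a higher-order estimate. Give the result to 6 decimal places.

With r = 1 the leading error scales as h^1, so the weight is 2^1 = 2.
A(h/2) − A(h) = 0.1816365942 − 0.1559360465 = 0.0257005477
Divide by 2^1 − 1 = 1: 0.0257005477/1 = 0.0257005477
R = 0.1816365942 + 0.0257005477 = 0.2073371419

0.207337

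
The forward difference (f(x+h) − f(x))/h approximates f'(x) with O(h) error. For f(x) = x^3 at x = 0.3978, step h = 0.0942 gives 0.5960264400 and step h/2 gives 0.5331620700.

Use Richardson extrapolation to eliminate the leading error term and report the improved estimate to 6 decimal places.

The method has order 1: 2^1 = 2.
A(h/2) − A(h) = 0.5331620700 − 0.5960264400 = -0.0628643700
Divide by 2^1 − 1 = 1: (-0.0628643700)/1 = -0.0628643700
R = 0.5331620700 − 0.0628643700 = 0.4702977000

0.470298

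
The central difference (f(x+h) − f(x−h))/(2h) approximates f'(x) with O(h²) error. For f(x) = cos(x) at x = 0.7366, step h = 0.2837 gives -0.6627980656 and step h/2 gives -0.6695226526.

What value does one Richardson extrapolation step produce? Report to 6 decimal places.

r = 2, so 2^r = 4.
Weighted: (-2.6780906104) − (-0.6627980656) = -2.0152925448
Denominator 4 − 1 = 3.
(-2.0152925448) ÷ 3 = -0.6717641816

-0.671764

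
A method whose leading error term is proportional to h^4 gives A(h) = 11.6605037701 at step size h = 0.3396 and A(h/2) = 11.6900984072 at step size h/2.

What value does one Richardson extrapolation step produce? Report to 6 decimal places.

11.692071

Leading term ∝ h^4; use weight 16 = 2^4.
16·11.6900984072 = 187.0415745152; 187.0415745152 − 11.6605037701 = 175.3810707451
Extrapolated: 175.3810707451 / 15 = 11.6920713830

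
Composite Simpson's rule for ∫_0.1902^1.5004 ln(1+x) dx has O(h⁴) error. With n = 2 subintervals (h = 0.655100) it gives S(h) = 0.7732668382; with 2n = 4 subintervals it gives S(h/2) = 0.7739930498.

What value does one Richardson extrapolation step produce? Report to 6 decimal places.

Leading term ∝ h^4; use weight 16 = 2^4.
Weighted: 12.3838887968 − 0.7732668382 = 11.6106219586
Denominator 16 − 1 = 15.
Result: 0.7740414639
Correction |R − A(h/2)| = 4.841e-05; gap |A(h/2) − A(h)| = 7.262e-04.

0.774041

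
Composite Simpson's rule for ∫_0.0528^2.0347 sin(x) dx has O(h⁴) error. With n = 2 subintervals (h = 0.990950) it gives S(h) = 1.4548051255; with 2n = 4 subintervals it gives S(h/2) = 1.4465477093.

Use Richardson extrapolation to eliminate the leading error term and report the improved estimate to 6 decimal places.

r = 4, so 2^r = 16.
A(h/2) − A(h) = 1.4465477093 − 1.4548051255 = -0.0082574162
Divide by 2^4 − 1 = 15: (-0.0082574162)/15 = -0.0005504944
R = 1.4465477093 − 0.0005504944 = 1.4459972149
Gap between inputs: 8.257e-03; correction applied: −0.0005504944.

1.445997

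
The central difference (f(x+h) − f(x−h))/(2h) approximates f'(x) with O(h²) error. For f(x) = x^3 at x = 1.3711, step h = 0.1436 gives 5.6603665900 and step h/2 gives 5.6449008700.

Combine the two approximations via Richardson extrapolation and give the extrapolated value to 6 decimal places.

5.639746

r = 2: numerator weight 4, denominator 3.
Weighted: 22.5796034800 − 5.6603665900 = 16.9192368900
R = 16.9192368900/3 = 5.6397456300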